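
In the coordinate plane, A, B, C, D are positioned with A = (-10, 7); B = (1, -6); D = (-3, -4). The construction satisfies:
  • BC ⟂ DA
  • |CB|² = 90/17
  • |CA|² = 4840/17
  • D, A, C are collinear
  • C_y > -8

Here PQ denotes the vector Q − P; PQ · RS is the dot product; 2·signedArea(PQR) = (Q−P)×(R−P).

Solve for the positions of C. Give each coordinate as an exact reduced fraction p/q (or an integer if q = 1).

1. C_x = -16/17  [D, A, C are collinear ∩ BC ⟂ DA]
2. C_y = -123/17  [D, A, C are collinear ∩ BC ⟂ DA]
   → C = (-16/17, -123/17)

C = (-16/17, -123/17)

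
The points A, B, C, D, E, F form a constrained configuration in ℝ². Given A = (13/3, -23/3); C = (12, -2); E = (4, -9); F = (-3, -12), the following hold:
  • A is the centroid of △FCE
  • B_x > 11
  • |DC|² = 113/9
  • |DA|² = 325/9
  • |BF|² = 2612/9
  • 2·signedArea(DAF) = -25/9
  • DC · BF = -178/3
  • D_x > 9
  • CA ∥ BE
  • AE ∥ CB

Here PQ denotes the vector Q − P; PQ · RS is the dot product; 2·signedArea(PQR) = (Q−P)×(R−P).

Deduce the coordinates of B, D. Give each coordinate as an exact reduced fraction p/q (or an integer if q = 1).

B = (35/3, -10/3)
D = (28/3, -13/3)

1. B_x = 35/3  [CA ∥ BE ∩ AE ∥ CB]
2. B_y = -10/3  [CA ∥ BE ∩ AE ∥ CB]
   → B = (35/3, -10/3)
3. D_x = 28/3  [DC · BF = -178/3 ∩ 2·signedArea(DAF) = -25/9]
4. D_y = -13/3  [DC · BF = -178/3 ∩ 2·signedArea(DAF) = -25/9]
   → D = (28/3, -13/3)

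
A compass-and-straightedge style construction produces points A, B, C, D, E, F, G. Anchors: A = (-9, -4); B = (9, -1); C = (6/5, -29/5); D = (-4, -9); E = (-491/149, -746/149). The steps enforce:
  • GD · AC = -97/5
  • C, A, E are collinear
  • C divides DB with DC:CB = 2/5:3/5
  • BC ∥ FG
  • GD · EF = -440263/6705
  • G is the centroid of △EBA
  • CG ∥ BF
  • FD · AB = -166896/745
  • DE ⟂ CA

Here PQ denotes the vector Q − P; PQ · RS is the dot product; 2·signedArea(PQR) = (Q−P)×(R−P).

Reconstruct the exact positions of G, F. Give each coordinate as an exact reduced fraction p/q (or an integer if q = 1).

1. G_x = -491/447  [G is the centroid of △EBA]
2. G_y = -497/149  [G is the centroid of △EBA]
   → G = (-491/447, -497/149)
3. F_x = 14978/2235  [BC ∥ FG ∩ CG ∥ BF]
4. F_y = 1091/745  [BC ∥ FG ∩ CG ∥ BF]
   → F = (14978/2235, 1091/745)

F = (14978/2235, 1091/745)
G = (-491/447, -497/149)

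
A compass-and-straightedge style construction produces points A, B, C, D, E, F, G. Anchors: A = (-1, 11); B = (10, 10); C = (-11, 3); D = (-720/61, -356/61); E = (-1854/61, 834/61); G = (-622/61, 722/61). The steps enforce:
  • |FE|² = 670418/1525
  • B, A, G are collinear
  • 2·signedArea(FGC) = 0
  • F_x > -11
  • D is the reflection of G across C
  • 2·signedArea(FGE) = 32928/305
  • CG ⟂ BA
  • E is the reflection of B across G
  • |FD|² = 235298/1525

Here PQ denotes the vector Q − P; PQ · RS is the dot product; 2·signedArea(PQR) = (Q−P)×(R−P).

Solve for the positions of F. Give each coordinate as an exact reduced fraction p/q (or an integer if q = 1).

1. F_x = -3257/305  [2·signedArea(FGC) = 0 ∩ 2·signedArea(FGE) = 32928/305]
2. F_y = 1993/305  [2·signedArea(FGC) = 0 ∩ 2·signedArea(FGE) = 32928/305]
   → F = (-3257/305, 1993/305)

F = (-3257/305, 1993/305)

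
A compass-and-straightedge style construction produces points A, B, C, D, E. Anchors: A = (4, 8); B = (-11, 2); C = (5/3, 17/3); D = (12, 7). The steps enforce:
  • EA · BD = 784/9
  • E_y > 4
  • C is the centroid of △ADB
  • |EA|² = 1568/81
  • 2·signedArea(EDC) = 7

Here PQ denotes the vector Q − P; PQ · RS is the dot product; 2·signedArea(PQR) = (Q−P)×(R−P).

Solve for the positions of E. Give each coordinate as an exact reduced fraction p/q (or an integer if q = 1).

E = (8/9, 44/9)

1. E_x = 8/9  [EA · BD = 784/9 ∩ 2·signedArea(EDC) = 7]
2. E_y = 44/9  [EA · BD = 784/9 ∩ 2·signedArea(EDC) = 7]
   → E = (8/9, 44/9)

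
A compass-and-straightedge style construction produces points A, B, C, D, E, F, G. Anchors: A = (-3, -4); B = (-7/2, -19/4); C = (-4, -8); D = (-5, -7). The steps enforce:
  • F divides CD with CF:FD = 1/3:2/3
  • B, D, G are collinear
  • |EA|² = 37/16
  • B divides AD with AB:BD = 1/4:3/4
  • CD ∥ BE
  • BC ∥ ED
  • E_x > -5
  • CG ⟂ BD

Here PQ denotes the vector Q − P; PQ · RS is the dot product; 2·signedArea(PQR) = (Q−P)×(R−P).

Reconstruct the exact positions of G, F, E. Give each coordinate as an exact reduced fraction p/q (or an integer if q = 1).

E = (-9/2, -15/4)
F = (-13/3, -23/3)
G = (-67/13, -94/13)

1. G_x = -67/13  [B, D, G are collinear ∩ CG ⟂ BD]
2. G_y = -94/13  [B, D, G are collinear ∩ CG ⟂ BD]
   → G = (-67/13, -94/13)
3. F_x = -13/3  [F divides CD with CF:FD = 1/3:2/3]
4. F_y = -23/3  [F divides CD with CF:FD = 1/3:2/3]
   → F = (-13/3, -23/3)
5. E_x = -9/2  [BC ∥ ED ∩ CD ∥ BE]
6. E_y = -15/4  [BC ∥ ED ∩ CD ∥ BE]
   → E = (-9/2, -15/4)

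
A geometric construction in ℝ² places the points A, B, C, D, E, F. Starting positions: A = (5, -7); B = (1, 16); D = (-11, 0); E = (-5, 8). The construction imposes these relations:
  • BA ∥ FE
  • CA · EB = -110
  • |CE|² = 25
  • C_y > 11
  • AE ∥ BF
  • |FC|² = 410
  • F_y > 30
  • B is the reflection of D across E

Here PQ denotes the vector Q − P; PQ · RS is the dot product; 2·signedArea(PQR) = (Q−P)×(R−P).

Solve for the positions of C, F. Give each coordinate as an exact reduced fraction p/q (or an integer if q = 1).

1. C_x = -2  [line -6·x + -8·y + 84 = 0 ∩ |CE|² = 25]
2. C_y = 12  [line -6·x + -8·y + 84 = 0 ∩ |CE|² = 25]
   → C = (-2, 12)
3. F_x = -9  [BA ∥ FE ∩ AE ∥ BF]
4. F_y = 31  [BA ∥ FE ∩ AE ∥ BF]
   → F = (-9, 31)

C = (-2, 12)
F = (-9, 31)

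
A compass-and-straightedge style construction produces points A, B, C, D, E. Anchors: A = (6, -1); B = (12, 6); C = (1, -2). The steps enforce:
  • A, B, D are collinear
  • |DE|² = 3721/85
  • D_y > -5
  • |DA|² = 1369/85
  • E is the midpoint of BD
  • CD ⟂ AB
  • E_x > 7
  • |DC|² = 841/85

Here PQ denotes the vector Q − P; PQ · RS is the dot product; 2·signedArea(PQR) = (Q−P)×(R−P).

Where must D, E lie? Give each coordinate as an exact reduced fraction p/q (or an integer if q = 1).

1. D_x = 288/85  [A, B, D are collinear ∩ CD ⟂ AB]
2. D_y = -344/85  [A, B, D are collinear ∩ CD ⟂ AB]
   → D = (288/85, -344/85)
3. E_x = 654/85  [E is the midpoint of BD]
4. E_y = 83/85  [E is the midpoint of BD]
   → E = (654/85, 83/85)

D = (288/85, -344/85)
E = (654/85, 83/85)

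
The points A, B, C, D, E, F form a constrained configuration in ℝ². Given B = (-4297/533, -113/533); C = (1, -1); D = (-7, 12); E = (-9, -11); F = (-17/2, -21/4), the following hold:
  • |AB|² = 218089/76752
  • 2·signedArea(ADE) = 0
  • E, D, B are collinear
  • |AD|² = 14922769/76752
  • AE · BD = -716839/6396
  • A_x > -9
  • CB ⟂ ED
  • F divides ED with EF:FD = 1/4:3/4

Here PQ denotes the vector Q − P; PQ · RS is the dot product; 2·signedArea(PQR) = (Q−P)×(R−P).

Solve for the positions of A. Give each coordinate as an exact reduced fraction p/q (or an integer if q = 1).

A = (-26249/3198, -12097/6396)

1. A_x = -26249/3198  [2·signedArea(ADE) = 0 ∩ AE · BD = -716839/6396]
2. A_y = -12097/6396  [2·signedArea(ADE) = 0 ∩ AE · BD = -716839/6396]
   → A = (-26249/3198, -12097/6396)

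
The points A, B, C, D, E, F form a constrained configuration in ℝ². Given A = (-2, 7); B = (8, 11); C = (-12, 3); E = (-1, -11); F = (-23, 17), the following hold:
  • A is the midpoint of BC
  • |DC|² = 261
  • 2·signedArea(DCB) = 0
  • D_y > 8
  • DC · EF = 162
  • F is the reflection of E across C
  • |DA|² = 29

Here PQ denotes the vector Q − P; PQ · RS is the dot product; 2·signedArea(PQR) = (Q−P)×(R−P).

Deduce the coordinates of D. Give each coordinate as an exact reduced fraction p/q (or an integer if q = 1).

D = (3, 9)

1. D_x = 3  [2·signedArea(DCB) = 0 ∩ DC · EF = 162]
2. D_y = 9  [2·signedArea(DCB) = 0 ∩ DC · EF = 162]
   → D = (3, 9)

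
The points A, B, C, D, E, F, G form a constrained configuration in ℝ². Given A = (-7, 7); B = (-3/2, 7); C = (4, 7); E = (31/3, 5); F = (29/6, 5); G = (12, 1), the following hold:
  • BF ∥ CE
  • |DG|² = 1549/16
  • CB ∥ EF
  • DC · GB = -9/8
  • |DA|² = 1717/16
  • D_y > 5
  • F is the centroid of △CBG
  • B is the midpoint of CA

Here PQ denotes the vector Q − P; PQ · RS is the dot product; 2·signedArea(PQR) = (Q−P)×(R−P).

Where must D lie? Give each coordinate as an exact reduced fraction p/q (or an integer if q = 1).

1. D_x = 13/4  [line 27/2·x + -6·y + -87/8 = 0 ∩ |DG|² = 1549/16]
2. D_y = 11/2  [line 27/2·x + -6·y + -87/8 = 0 ∩ |DG|² = 1549/16]
   → D = (13/4, 11/2)

D = (13/4, 11/2)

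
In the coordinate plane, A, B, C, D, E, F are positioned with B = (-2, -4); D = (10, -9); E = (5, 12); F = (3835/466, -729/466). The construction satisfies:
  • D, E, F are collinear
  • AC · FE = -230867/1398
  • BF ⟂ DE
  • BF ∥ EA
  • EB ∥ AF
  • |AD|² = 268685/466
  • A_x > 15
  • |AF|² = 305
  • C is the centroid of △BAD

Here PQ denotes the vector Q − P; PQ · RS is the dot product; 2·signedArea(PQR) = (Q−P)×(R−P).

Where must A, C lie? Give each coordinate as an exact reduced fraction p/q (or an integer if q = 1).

A = (7097/466, 6727/466)
C = (10825/1398, 223/466)

1. A_x = 7097/466  [EB ∥ AF ∩ BF ∥ EA]
2. A_y = 6727/466  [EB ∥ AF ∩ BF ∥ EA]
   → A = (7097/466, 6727/466)
3. C_x = 10825/1398  [C is the centroid of △BAD]
4. C_y = 223/466  [C is the centroid of △BAD]
   → C = (10825/1398, 223/466)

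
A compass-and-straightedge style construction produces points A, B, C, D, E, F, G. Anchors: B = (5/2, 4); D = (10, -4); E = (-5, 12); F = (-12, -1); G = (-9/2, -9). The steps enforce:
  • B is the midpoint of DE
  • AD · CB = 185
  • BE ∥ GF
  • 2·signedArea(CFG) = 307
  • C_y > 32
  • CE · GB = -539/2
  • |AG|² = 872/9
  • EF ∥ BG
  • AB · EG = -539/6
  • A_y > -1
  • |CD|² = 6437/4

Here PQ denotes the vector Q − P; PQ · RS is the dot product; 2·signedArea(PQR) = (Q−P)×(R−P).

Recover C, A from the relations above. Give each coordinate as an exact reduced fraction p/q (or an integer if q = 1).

1. C_x = -11/2  [2·signedArea(CFG) = 307 ∩ CE · GB = -539/2]
2. C_y = 33  [2·signedArea(CFG) = 307 ∩ CE · GB = -539/2]
   → C = (-11/2, 33)
3. A_x = 1/6  [AD · CB = 185 ∩ AB · EG = -539/6]
4. A_y = -1/3  [AD · CB = 185 ∩ AB · EG = -539/6]
   → A = (1/6, -1/3)

A = (1/6, -1/3)
C = (-11/2, 33)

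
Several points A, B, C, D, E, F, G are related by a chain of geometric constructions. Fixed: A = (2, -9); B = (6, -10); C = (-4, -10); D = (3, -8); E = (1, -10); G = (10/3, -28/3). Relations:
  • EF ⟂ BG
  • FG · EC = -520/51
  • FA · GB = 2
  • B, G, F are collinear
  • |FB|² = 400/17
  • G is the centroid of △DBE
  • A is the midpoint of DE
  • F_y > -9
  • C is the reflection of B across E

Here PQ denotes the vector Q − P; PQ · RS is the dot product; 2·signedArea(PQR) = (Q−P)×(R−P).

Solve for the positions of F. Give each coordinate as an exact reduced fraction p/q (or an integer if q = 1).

F = (22/17, -150/17)

1. F_x = 22/17  [B, G, F are collinear ∩ EF ⟂ BG]
2. F_y = -150/17  [B, G, F are collinear ∩ EF ⟂ BG]
   → F = (22/17, -150/17)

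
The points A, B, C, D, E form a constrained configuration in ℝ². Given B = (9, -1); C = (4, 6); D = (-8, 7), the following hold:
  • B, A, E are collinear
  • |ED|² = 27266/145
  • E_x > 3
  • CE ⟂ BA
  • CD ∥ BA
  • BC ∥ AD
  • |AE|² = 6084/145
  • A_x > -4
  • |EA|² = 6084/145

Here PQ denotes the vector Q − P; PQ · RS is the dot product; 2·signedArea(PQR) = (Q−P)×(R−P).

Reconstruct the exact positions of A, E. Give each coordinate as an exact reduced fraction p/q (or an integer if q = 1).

1. A_x = -3  [BC ∥ AD ∩ CD ∥ BA]
2. A_y = 0  [BC ∥ AD ∩ CD ∥ BA]
   → A = (-3, 0)
3. E_x = 501/145  [B, A, E are collinear ∩ CE ⟂ BA]
4. E_y = -78/145  [B, A, E are collinear ∩ CE ⟂ BA]
   → E = (501/145, -78/145)

A = (-3, 0)
E = (501/145, -78/145)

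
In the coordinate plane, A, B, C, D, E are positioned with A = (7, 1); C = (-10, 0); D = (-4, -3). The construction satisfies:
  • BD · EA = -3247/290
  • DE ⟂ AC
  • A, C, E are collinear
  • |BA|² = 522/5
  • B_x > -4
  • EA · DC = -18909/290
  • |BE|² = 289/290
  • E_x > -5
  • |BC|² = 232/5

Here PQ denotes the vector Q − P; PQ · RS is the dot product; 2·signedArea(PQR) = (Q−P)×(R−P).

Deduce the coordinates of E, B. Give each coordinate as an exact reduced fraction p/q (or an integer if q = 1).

1. E_x = -1217/290  [A, C, E are collinear ∩ DE ⟂ AC]
2. E_y = 99/290  [A, C, E are collinear ∩ DE ⟂ AC]
   → E = (-1217/290, 99/290)
3. B_x = -16/5  [line -3247/290·x + -191/290·y + -5157/145 = 0 ∩ |BE|² = 289/290]
4. B_y = 2/5  [line -3247/290·x + -191/290·y + -5157/145 = 0 ∩ |BE|² = 289/290]
   → B = (-16/5, 2/5)

B = (-16/5, 2/5)
E = (-1217/290, 99/290)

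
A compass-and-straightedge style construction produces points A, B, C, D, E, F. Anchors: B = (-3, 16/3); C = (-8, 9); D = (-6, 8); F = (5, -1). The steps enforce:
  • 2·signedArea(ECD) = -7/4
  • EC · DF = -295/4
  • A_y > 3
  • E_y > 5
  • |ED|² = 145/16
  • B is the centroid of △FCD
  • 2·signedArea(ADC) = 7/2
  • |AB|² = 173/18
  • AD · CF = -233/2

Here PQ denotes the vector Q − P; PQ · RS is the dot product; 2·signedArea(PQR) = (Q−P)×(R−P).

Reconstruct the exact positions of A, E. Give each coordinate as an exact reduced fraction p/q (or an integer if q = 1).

1. A_x = -1/2  [2·signedArea(ADC) = 7/2 ∩ AD · CF = -233/2]
2. A_y = 7/2  [2·signedArea(ADC) = 7/2 ∩ AD · CF = -233/2]
   → A = (-1/2, 7/2)
3. E_x = -15/4  [EC · DF = -295/4 ∩ 2·signedArea(ECD) = -7/4]
4. E_y = 6  [EC · DF = -295/4 ∩ 2·signedArea(ECD) = -7/4]
   → E = (-15/4, 6)

A = (-1/2, 7/2)
E = (-15/4, 6)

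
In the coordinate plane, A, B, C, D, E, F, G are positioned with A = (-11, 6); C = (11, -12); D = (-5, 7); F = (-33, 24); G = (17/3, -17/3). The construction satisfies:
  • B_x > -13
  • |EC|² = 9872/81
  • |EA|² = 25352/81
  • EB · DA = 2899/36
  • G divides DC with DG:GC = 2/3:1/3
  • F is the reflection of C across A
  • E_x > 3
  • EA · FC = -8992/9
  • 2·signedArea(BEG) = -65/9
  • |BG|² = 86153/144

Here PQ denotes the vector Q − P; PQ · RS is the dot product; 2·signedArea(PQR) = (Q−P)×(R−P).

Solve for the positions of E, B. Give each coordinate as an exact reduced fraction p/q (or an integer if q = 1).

1. E_x = 35/9  [line -44·x + 36·y + 2692/9 = 0 ∩ |EC|² = 9872/81]
2. E_y = -32/9  [line -44·x + 36·y + 2692/9 = 0 ∩ |EC|² = 9872/81]
   → E = (35/9, -32/9)
3. B_x = -12  [EB · DA = 2899/36 ∩ 2·signedArea(BEG) = -65/9]
4. B_y = 45/4  [EB · DA = 2899/36 ∩ 2·signedArea(BEG) = -65/9]
   → B = (-12, 45/4)

B = (-12, 45/4)
E = (35/9, -32/9)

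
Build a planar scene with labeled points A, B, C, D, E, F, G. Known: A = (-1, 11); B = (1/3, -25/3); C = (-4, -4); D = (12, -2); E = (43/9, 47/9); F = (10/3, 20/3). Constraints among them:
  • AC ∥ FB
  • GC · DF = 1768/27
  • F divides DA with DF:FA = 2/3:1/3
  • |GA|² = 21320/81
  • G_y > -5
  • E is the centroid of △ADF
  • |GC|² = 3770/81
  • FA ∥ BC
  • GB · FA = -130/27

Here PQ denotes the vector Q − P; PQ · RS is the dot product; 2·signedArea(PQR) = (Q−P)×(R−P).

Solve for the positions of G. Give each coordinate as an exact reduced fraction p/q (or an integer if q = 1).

1. G_x = 25/9  [line 26/3·x + -26/3·y + -1768/27 = 0 ∩ |GC|² = 3770/81]
2. G_y = -43/9  [line 26/3·x + -26/3·y + -1768/27 = 0 ∩ |GC|² = 3770/81]
   → G = (25/9, -43/9)

G = (25/9, -43/9)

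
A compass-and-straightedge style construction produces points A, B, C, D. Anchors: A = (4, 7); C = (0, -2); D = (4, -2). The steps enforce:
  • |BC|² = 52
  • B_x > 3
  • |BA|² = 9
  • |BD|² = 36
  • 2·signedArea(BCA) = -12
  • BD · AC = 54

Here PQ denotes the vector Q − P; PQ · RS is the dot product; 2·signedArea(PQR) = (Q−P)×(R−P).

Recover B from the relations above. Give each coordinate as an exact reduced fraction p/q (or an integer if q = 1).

1. B_x = 4  [2·signedArea(BCA) = -12 ∩ BD · AC = 54]
2. B_y = 4  [2·signedArea(BCA) = -12 ∩ BD · AC = 54]
   → B = (4, 4)

B = (4, 4)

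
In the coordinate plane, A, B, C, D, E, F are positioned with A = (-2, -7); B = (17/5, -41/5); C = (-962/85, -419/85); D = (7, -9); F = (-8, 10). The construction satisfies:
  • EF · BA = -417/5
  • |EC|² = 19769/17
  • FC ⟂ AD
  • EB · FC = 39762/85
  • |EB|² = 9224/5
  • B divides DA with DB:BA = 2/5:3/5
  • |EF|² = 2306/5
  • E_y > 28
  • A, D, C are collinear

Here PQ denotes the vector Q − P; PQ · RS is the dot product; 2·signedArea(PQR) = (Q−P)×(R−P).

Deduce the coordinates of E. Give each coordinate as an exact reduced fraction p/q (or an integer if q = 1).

1. E_x = -97/5  [EB · FC = 39762/85 ∩ EF · BA = -417/5]
2. E_y = 141/5  [EB · FC = 39762/85 ∩ EF · BA = -417/5]
   → E = (-97/5, 141/5)

E = (-97/5, 141/5)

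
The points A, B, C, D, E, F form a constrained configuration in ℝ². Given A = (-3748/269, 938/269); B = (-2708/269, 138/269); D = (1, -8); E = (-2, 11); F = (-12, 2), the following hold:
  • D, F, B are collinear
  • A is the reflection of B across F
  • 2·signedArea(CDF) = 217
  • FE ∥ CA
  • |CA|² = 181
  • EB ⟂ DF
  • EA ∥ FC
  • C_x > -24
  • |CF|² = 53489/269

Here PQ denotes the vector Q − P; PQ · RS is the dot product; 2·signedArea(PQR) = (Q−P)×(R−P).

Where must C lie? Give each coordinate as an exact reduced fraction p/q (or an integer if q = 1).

1. C_x = -6438/269  [FE ∥ CA ∩ EA ∥ FC]
2. C_y = -1483/269  [FE ∥ CA ∩ EA ∥ FC]
   → C = (-6438/269, -1483/269)

C = (-6438/269, -1483/269)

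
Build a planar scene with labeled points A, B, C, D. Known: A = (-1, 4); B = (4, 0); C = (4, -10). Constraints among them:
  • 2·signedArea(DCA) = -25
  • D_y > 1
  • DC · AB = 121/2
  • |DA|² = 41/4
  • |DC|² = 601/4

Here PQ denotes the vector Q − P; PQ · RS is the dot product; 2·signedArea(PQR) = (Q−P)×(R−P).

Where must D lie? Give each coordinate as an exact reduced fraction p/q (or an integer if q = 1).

D = (3/2, 2)

1. D_x = 3/2  [2·signedArea(DCA) = -25 ∩ DC · AB = 121/2]
2. D_y = 2  [2·signedArea(DCA) = -25 ∩ DC · AB = 121/2]
   → D = (3/2, 2)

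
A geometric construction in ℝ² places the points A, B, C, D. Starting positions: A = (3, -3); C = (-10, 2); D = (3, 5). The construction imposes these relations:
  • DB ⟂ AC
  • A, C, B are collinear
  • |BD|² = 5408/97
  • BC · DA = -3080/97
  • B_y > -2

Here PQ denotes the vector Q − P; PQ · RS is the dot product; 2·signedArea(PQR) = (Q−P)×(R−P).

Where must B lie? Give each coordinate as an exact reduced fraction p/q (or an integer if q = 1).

1. B_x = 31/97  [A, C, B are collinear ∩ DB ⟂ AC]
2. B_y = -191/97  [A, C, B are collinear ∩ DB ⟂ AC]
   → B = (31/97, -191/97)

B = (31/97, -191/97)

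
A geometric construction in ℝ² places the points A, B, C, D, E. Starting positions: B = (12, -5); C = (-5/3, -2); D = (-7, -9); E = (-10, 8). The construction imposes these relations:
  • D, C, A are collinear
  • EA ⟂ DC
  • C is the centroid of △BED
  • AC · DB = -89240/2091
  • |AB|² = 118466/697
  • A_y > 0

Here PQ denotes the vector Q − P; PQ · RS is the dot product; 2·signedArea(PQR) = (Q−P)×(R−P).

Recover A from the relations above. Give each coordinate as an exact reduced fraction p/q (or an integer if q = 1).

A = (65/697, 216/697)

1. A_x = 65/697  [D, C, A are collinear ∩ EA ⟂ DC]
2. A_y = 216/697  [D, C, A are collinear ∩ EA ⟂ DC]
   → A = (65/697, 216/697)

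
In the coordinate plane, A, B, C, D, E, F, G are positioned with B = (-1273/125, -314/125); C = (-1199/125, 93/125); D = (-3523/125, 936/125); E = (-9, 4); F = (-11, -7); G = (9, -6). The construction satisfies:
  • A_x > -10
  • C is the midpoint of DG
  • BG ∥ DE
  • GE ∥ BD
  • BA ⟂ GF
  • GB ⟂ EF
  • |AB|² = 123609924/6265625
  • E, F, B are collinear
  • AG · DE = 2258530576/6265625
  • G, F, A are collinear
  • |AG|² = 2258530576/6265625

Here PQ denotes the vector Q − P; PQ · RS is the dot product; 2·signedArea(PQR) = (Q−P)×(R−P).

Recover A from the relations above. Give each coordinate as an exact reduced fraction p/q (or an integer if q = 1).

1. A_x = -99871/10025  [G, F, A are collinear ∩ BA ⟂ GF]
2. A_y = -348274/50125  [G, F, A are collinear ∩ BA ⟂ GF]
   → A = (-99871/10025, -348274/50125)

A = (-99871/10025, -348274/50125)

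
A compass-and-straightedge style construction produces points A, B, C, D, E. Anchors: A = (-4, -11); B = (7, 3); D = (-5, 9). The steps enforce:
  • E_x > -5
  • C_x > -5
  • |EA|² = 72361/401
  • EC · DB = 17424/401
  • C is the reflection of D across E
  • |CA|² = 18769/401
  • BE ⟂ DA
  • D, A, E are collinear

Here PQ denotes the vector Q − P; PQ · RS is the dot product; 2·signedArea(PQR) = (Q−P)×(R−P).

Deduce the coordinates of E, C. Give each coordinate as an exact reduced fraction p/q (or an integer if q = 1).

1. E_x = -1873/401  [D, A, E are collinear ∩ BE ⟂ DA]
2. E_y = 969/401  [D, A, E are collinear ∩ BE ⟂ DA]
   → E = (-1873/401, 969/401)
3. C_x = -1741/401  [C is the reflection of D across E]
4. C_y = -1671/401  [C is the reflection of D across E]
   → C = (-1741/401, -1671/401)

C = (-1741/401, -1671/401)
E = (-1873/401, 969/401)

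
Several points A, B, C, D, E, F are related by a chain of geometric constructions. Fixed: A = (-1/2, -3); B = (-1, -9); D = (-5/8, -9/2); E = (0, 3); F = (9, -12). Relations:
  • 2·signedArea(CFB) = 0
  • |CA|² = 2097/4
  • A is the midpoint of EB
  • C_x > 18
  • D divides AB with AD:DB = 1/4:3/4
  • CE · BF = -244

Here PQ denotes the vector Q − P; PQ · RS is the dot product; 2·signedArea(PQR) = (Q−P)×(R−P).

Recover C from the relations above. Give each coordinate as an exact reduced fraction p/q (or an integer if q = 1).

1. C_x = 19  [2·signedArea(CFB) = 0 ∩ CE · BF = -244]
2. C_y = -15  [2·signedArea(CFB) = 0 ∩ CE · BF = -244]
   → C = (19, -15)

C = (19, -15)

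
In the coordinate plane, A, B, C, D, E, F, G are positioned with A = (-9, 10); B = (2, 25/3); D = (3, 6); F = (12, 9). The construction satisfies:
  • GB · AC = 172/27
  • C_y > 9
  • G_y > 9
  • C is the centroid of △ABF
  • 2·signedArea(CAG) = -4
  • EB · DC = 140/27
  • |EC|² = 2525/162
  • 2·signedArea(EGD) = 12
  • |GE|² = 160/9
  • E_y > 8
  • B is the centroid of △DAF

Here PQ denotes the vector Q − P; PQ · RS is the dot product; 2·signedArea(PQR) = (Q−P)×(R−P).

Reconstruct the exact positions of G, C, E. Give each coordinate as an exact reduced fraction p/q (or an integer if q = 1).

1. C_x = 5/3  [C is the centroid of △ABF]
2. C_y = 82/9  [C is the centroid of △ABF]
   → C = (5/3, 82/9)
3. E_x = 11/2  [line 4/3·x + -28/9·y + 488/27 = 0 ∩ |EC|² = 2525/162]
4. E_y = 49/6  [line 4/3·x + -28/9·y + 488/27 = 0 ∩ |EC|² = 2525/162]
   → E = (11/2, 49/6)
5. G_x = 3/2  [GB · AC = 172/27 ∩ 2·signedArea(EGD) = 12]
6. G_y = 19/2  [GB · AC = 172/27 ∩ 2·signedArea(EGD) = 12]
   → G = (3/2, 19/2)

C = (5/3, 82/9)
E = (11/2, 49/6)
G = (3/2, 19/2)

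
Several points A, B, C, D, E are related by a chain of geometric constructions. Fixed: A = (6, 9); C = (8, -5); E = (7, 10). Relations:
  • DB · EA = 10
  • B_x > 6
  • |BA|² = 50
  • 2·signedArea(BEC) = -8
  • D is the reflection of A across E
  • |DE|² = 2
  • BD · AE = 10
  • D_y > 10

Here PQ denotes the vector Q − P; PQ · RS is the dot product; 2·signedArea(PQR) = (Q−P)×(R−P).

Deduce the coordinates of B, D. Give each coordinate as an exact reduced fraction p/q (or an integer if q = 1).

B = (7, 2)
D = (8, 11)

1. D_x = 8  [D is the reflection of A across E]
2. D_y = 11  [D is the reflection of A across E]
   → D = (8, 11)
3. B_x = 7  [2·signedArea(BEC) = -8 ∩ DB · EA = 10]
4. B_y = 2  [2·signedArea(BEC) = -8 ∩ DB · EA = 10]
   → B = (7, 2)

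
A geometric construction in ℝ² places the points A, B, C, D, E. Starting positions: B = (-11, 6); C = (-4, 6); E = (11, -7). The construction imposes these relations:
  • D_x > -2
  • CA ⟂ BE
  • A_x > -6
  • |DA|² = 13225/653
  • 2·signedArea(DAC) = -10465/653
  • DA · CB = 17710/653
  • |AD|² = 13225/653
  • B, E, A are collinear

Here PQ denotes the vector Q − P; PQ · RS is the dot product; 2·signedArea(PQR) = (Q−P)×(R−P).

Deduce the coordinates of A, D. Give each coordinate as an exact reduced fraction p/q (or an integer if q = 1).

A = (-3795/653, 1916/653)
D = (-1265/653, 421/653)

1. A_x = -3795/653  [B, E, A are collinear ∩ CA ⟂ BE]
2. A_y = 1916/653  [B, E, A are collinear ∩ CA ⟂ BE]
   → A = (-3795/653, 1916/653)
3. D_x = -1265/653  [2·signedArea(DAC) = -10465/653 ∩ DA · CB = 17710/653]
4. D_y = 421/653  [2·signedArea(DAC) = -10465/653 ∩ DA · CB = 17710/653]
   → D = (-1265/653, 421/653)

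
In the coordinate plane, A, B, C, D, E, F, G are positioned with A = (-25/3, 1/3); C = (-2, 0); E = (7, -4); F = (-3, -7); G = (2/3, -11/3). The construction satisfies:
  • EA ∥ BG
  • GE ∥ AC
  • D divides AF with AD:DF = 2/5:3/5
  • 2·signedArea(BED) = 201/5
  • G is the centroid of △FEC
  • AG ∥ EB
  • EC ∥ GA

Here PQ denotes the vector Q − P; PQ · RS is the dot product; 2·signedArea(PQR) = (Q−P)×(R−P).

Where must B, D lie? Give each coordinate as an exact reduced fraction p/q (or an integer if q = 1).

B = (16, -8)
D = (-31/5, -13/5)

1. B_x = 16  [EA ∥ BG ∩ AG ∥ EB]
2. B_y = -8  [EA ∥ BG ∩ AG ∥ EB]
   → B = (16, -8)
3. D_x = -31/5  [D divides AF with AD:DF = 2/5:3/5]
4. D_y = -13/5  [D divides AF with AD:DF = 2/5:3/5]
   → D = (-31/5, -13/5)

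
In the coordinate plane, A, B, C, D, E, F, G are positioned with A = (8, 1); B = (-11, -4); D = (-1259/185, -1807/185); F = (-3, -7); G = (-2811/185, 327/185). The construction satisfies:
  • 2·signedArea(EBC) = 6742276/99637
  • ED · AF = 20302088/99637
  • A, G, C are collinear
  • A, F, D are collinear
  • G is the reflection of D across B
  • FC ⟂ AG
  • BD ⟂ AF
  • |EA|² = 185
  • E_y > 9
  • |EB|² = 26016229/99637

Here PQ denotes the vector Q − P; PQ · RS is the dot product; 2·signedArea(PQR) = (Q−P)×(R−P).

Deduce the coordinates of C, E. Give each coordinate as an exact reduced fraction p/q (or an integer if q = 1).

C = (-271363/99637, 134995/99637)
E = (-243815/99637, 967449/99637)

1. C_x = -271363/99637  [A, G, C are collinear ∩ FC ⟂ AG]
2. C_y = 134995/99637  [A, G, C are collinear ∩ FC ⟂ AG]
   → C = (-271363/99637, 134995/99637)
3. E_x = -243815/99637  [2·signedArea(EBC) = 6742276/99637 ∩ ED · AF = 20302088/99637]
4. E_y = 967449/99637  [2·signedArea(EBC) = 6742276/99637 ∩ ED · AF = 20302088/99637]
   → E = (-243815/99637, 967449/99637)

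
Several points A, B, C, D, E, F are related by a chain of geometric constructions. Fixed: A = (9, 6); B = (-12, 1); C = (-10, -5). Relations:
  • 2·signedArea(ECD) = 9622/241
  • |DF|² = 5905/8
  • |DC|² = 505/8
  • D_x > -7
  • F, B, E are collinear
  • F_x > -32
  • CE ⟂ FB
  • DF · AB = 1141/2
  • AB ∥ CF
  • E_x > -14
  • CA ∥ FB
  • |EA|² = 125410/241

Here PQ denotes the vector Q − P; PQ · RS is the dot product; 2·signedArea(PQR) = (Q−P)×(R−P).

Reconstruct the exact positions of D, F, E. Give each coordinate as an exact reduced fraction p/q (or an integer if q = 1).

D = (-27/4, 9/4)
E = (-3158/241, 87/241)
F = (-31, -10)

1. F_x = -31  [CA ∥ FB ∩ AB ∥ CF]
2. F_y = -10  [CA ∥ FB ∩ AB ∥ CF]
   → F = (-31, -10)
3. E_x = -3158/241  [F, B, E are collinear ∩ CE ⟂ FB]
4. E_y = 87/241  [F, B, E are collinear ∩ CE ⟂ FB]
   → E = (-3158/241, 87/241)
5. D_x = -27/4  [DF · AB = 1141/2 ∩ 2·signedArea(ECD) = 9622/241]
6. D_y = 9/4  [DF · AB = 1141/2 ∩ 2·signedArea(ECD) = 9622/241]
   → D = (-27/4, 9/4)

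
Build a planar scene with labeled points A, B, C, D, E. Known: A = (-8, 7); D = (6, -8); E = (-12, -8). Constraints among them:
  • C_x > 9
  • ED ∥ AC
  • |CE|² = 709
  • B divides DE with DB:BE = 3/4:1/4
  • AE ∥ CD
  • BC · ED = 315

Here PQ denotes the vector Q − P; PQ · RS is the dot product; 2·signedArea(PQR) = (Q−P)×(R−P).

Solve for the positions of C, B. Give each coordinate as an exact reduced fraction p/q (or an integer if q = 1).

B = (-15/2, -8)
C = (10, 7)

1. C_x = 10  [AE ∥ CD ∩ ED ∥ AC]
2. C_y = 7  [AE ∥ CD ∩ ED ∥ AC]
   → C = (10, 7)
3. B_x = -15/2  [B divides DE with DB:BE = 3/4:1/4]
4. B_y = -8  [B divides DE with DB:BE = 3/4:1/4]
   → B = (-15/2, -8)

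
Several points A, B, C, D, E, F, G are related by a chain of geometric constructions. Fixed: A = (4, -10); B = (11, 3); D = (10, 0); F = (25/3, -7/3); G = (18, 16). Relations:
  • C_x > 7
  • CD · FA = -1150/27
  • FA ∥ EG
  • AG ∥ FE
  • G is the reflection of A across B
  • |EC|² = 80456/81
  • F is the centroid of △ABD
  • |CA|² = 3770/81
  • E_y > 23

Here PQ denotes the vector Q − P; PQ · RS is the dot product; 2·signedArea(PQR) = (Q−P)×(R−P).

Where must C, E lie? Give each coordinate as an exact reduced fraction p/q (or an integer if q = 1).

C = (67/9, -37/9)
E = (67/3, 71/3)

1. E_x = 67/3  [FA ∥ EG ∩ AG ∥ FE]
2. E_y = 71/3  [FA ∥ EG ∩ AG ∥ FE]
   → E = (67/3, 71/3)
3. C_x = 67/9  [line 13/3·x + 23/3·y + -20/27 = 0 ∩ |EC|² = 80456/81]
4. C_y = -37/9  [line 13/3·x + 23/3·y + -20/27 = 0 ∩ |EC|² = 80456/81]
   → C = (67/9, -37/9)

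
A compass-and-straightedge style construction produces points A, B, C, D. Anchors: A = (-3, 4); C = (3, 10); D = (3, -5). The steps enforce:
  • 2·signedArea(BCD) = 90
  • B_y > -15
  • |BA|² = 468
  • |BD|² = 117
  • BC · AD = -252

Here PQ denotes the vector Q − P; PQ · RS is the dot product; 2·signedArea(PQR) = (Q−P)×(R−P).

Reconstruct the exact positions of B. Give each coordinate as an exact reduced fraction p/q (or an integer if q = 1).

1. B_x = 9  [BC · AD = -252 ∩ 2·signedArea(BCD) = 90]
2. B_y = -14  [BC · AD = -252 ∩ 2·signedArea(BCD) = 90]
   → B = (9, -14)

B = (9, -14)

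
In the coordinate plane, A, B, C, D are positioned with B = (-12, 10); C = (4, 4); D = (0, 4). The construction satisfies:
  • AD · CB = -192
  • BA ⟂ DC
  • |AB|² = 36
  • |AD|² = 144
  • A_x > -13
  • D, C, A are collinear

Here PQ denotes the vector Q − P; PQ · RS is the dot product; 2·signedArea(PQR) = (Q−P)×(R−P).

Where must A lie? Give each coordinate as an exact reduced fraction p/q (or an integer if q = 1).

A = (-12, 4)

1. A_x = -12  [D, C, A are collinear ∩ BA ⟂ DC]
2. A_y = 4  [D, C, A are collinear ∩ BA ⟂ DC]
   → A = (-12, 4)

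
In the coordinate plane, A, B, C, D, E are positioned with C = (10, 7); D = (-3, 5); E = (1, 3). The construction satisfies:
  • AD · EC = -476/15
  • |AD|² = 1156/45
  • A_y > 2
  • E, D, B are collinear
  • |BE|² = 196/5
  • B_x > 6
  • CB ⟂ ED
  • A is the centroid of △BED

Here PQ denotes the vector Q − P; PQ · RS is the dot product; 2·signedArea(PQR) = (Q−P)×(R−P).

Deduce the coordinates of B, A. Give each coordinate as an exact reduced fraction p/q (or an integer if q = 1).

1. B_x = 33/5  [E, D, B are collinear ∩ CB ⟂ ED]
2. B_y = 1/5  [E, D, B are collinear ∩ CB ⟂ ED]
   → B = (33/5, 1/5)
3. A_x = 23/15  [A is the centroid of △BED]
4. A_y = 41/15  [A is the centroid of △BED]
   → A = (23/15, 41/15)

A = (23/15, 41/15)
B = (33/5, 1/5)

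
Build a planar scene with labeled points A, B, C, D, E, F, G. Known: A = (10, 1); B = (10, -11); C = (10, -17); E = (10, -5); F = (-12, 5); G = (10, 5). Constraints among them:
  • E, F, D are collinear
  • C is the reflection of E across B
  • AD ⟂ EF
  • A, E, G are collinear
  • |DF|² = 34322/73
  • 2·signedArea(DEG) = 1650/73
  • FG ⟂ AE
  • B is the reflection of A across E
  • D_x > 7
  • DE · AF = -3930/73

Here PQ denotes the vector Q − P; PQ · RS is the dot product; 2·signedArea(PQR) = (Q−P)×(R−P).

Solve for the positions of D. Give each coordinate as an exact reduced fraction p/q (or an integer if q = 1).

D = (565/73, -290/73)

1. D_x = 565/73  [E, F, D are collinear ∩ AD ⟂ EF]
2. D_y = -290/73  [E, F, D are collinear ∩ AD ⟂ EF]
   → D = (565/73, -290/73)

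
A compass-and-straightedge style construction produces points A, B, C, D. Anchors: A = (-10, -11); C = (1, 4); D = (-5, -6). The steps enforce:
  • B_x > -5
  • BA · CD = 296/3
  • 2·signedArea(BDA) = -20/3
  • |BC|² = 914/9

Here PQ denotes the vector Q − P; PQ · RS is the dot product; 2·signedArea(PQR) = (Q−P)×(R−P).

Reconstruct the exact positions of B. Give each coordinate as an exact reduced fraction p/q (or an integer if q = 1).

1. B_x = -14/3  [BA · CD = 296/3 ∩ 2·signedArea(BDA) = -20/3]
2. B_y = -13/3  [BA · CD = 296/3 ∩ 2·signedArea(BDA) = -20/3]
   → B = (-14/3, -13/3)

B = (-14/3, -13/3)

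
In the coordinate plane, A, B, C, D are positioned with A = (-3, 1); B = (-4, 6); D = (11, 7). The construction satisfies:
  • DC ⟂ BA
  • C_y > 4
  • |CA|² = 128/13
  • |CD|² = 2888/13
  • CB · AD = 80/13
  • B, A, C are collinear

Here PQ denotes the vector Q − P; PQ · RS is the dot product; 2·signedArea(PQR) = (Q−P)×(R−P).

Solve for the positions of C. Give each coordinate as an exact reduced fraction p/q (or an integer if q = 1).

1. C_x = -47/13  [B, A, C are collinear ∩ DC ⟂ BA]
2. C_y = 53/13  [B, A, C are collinear ∩ DC ⟂ BA]
   → C = (-47/13, 53/13)

C = (-47/13, 53/13)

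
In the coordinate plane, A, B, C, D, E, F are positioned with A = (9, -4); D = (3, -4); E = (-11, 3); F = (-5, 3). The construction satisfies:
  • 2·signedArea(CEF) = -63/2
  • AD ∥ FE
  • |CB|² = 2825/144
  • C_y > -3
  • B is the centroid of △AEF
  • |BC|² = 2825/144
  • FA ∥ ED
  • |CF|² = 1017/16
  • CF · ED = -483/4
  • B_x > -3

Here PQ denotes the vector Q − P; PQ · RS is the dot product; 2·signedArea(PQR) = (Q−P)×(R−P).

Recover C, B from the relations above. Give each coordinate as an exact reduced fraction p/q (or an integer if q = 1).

1. C_x = 1  [CF · ED = -483/4 ∩ 2·signedArea(CEF) = -63/2]
2. C_y = -9/4  [CF · ED = -483/4 ∩ 2·signedArea(CEF) = -63/2]
   → C = (1, -9/4)
3. B_x = -7/3  [B is the centroid of △AEF]
4. B_y = 2/3  [B is the centroid of △AEF]
   → B = (-7/3, 2/3)

B = (-7/3, 2/3)
C = (1, -9/4)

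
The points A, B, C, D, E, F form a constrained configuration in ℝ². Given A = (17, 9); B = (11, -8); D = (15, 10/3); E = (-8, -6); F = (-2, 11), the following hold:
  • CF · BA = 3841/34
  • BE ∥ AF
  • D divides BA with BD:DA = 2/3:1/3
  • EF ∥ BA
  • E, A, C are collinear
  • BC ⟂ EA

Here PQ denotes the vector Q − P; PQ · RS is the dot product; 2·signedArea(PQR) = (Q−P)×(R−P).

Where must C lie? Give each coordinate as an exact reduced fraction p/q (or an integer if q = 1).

C = (173/34, 63/34)

1. C_x = 173/34  [E, A, C are collinear ∩ BC ⟂ EA]
2. C_y = 63/34  [E, A, C are collinear ∩ BC ⟂ EA]
   → C = (173/34, 63/34)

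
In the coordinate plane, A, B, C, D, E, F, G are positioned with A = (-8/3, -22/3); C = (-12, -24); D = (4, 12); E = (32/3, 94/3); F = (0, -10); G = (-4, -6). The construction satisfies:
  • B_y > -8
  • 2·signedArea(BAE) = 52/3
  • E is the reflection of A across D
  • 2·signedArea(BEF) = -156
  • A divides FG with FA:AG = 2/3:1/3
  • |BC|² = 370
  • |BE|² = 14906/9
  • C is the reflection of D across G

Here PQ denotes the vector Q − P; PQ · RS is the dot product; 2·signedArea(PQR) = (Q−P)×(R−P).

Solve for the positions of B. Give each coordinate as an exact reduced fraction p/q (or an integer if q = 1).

B = (-3, -7)

1. B_x = -3  [2·signedArea(BEF) = -156 ∩ 2·signedArea(BAE) = 52/3]
2. B_y = -7  [2·signedArea(BEF) = -156 ∩ 2·signedArea(BAE) = 52/3]
   → B = (-3, -7)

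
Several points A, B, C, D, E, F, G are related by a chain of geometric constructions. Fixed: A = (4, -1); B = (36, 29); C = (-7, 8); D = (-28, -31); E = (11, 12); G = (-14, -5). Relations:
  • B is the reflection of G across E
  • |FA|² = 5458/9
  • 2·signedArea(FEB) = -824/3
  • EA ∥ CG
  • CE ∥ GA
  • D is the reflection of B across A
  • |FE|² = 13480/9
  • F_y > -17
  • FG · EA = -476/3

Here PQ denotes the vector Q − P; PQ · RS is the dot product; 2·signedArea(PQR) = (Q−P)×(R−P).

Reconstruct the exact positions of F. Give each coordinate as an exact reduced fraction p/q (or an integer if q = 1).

1. F_x = -15  [FG · EA = -476/3 ∩ 2·signedArea(FEB) = -824/3]
2. F_y = -50/3  [FG · EA = -476/3 ∩ 2·signedArea(FEB) = -824/3]
   → F = (-15, -50/3)

F = (-15, -50/3)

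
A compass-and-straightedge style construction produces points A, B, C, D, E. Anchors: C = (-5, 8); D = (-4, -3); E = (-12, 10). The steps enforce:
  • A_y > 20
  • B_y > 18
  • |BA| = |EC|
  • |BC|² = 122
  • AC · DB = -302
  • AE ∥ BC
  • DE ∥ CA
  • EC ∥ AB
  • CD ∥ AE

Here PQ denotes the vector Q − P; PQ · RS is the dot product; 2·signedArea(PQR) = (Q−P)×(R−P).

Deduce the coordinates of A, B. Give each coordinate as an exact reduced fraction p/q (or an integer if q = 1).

A = (-13, 21)
B = (-6, 19)

1. A_x = -13  [CD ∥ AE ∩ DE ∥ CA]
2. A_y = 21  [CD ∥ AE ∩ DE ∥ CA]
   → A = (-13, 21)
3. B_x = -6  [AE ∥ BC ∩ EC ∥ AB]
4. B_y = 19  [AE ∥ BC ∩ EC ∥ AB]
   → B = (-6, 19)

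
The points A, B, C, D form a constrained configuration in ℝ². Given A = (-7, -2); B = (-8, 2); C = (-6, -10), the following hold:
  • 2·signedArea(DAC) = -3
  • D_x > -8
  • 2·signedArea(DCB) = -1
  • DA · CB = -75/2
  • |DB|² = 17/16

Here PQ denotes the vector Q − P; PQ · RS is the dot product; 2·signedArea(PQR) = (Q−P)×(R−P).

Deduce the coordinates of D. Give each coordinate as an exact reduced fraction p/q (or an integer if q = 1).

1. D_x = -31/4  [2·signedArea(DCB) = -1 ∩ 2·signedArea(DAC) = -3]
2. D_y = 1  [2·signedArea(DCB) = -1 ∩ 2·signedArea(DAC) = -3]
   → D = (-31/4, 1)

D = (-31/4, 1)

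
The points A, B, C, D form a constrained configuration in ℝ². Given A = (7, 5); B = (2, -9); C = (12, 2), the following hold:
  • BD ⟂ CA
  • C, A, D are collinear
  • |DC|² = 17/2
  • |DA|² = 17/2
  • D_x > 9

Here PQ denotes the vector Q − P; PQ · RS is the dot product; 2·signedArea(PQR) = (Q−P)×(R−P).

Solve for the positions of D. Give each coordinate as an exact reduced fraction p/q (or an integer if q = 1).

D = (19/2, 7/2)

1. D_x = 19/2  [C, A, D are collinear ∩ BD ⟂ CA]
2. D_y = 7/2  [C, A, D are collinear ∩ BD ⟂ CA]
   → D = (19/2, 7/2)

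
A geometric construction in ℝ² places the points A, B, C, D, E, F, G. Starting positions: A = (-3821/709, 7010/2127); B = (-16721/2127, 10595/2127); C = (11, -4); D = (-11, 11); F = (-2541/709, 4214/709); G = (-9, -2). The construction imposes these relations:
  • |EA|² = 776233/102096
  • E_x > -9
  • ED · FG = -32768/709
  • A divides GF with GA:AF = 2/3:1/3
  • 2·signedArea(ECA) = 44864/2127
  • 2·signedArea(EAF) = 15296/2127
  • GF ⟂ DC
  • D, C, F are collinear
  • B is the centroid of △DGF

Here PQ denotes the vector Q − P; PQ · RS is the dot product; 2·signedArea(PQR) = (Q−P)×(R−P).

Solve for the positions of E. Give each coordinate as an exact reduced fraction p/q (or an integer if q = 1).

1. E_x = -11551/1418  [2·signedArea(EAF) = 15296/2127 ∩ 2·signedArea(ECA) = 44864/2127]
2. E_y = 9177/2836  [2·signedArea(EAF) = 15296/2127 ∩ 2·signedArea(ECA) = 44864/2127]
   → E = (-11551/1418, 9177/2836)

E = (-11551/1418, 9177/2836)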